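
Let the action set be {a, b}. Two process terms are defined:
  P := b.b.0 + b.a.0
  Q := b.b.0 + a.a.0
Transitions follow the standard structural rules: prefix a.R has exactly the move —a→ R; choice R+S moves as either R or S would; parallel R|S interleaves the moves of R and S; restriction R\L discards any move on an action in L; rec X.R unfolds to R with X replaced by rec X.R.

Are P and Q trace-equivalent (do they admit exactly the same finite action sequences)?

NO — witness ⟨ba⟩

P's transition system — 4 states:
  m0 = b.b.0 + b.a.0 :: —b→ m1, —b→ m2
  m1 = a.0 :: —a→ m3
  m2 = b.0 :: —b→ m3
  m3 = 0 :: (no moves)
Q's transition system — 4 states:
  n0 = b.b.0 + a.a.0 :: —a→ n1, —b→ n2
  n1 = a.0 :: —a→ n3
  n2 = b.0 :: —b→ n3
  n3 = 0 :: (no moves)
Executing ba from P (initial set {m0}):
  step 1 (b): {m1, m2}
  step 2 (a): {m3}
  ✓ P
Executing ba from Q (initial set {n0}):
  step 1 (b): {n2}
  step 2 (a): ∅ (Q stuck)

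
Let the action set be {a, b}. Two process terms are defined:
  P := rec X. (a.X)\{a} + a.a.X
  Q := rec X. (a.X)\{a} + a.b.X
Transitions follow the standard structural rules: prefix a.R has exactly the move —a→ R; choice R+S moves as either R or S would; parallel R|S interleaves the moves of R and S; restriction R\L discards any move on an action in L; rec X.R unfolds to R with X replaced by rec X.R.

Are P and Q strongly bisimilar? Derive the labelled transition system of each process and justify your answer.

P ≁ Q

Reachable graph of P (2 states):
  u0 = rec X. (a.X)\{a} + a.a.X has moves -a-> u1
  u1 = a.(rec X. (a.X)\{a} + a.a.X) has moves -a-> u0
Reachable graph of Q (2 states):
  v0 = rec X. (a.X)\{a} + a.b.X has moves -a-> v1
  v1 = b.(rec X. (a.X)\{a} + a.b.X) has moves -b-> v0
Coarsest stable partition (strong bisimilarity classes):
  B0 = {u0, u1}
  B1 = {v0}
  B2 = {v1}
u0 ∈ B0, v0 ∈ B1 → different blocks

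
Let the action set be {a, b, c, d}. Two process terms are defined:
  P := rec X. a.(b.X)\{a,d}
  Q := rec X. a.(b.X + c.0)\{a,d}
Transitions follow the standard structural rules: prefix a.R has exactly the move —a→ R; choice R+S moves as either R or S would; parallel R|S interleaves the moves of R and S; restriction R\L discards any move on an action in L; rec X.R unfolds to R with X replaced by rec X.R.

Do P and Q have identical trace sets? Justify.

P's transition system — 3 states:
  m0 = rec X. a.(b.X)\{a,d} :: -a-> m1
  m1 = (b.(rec X. a.(b.X)\{a,d}))\{a,d} :: -b-> m2
  m2 = (rec X. a.(b.X)\{a,d})\{a,d} :: ·
Q's transition system — 4 states:
  n0 = rec X. a.(b.X + c.0)\{a,d} :: -a-> n1
  n1 = (b.(rec X. a.(b.X + c.0)\{a,d}) + c.0)\{a,d} :: -b-> n2, -c-> n3
  n2 = (rec X. a.(b.X + c.0)\{a,d})\{a,d} :: ·
  n3 = 0\{a,d} :: ·
Trace ⟨ac⟩ through Q, begin at {n0}:
  [1] a ⇒ {n1}
  [2] c ⇒ {n3}
  — Q admits the full trace.
Trace ⟨ac⟩ through P, begin at {m0}:
  [1] a ⇒ {m1}
  [2] c ⇒ ∅  — P cannot continue

NO — witness ⟨ac⟩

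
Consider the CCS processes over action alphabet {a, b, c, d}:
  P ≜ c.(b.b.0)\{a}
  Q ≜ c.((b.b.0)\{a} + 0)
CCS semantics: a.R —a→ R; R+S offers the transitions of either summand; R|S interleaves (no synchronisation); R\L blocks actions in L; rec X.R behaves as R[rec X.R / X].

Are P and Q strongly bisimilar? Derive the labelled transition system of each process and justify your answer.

P ~ Q

P's transition system — 4 states:
  u0 = c.(b.b.0)\{a} ⊢ --c--▸ u1
  u1 = (b.b.0)\{a} ⊢ --b--▸ u2
  u2 = (b.0)\{a} ⊢ --b--▸ u3
  u3 = 0\{a} ⊢ deadlocked
Q's transition system — 4 states:
  v0 = c.((b.b.0)\{a} + 0) ⊢ --c--▸ v1
  v1 = (b.b.0)\{a} + 0 ⊢ --b--▸ v2
  v2 = (b.0)\{a} ⊢ --b--▸ v3
  v3 = 0\{a} ⊢ deadlocked
Bisimilarity quotient blocks:
  B0 = {u0, v0}
  B1 = {u1, v1}
  B2 = {u2, v2}
  B3 = {u3, v3}
u0 ∈ B0, v0 ∈ B0 → same block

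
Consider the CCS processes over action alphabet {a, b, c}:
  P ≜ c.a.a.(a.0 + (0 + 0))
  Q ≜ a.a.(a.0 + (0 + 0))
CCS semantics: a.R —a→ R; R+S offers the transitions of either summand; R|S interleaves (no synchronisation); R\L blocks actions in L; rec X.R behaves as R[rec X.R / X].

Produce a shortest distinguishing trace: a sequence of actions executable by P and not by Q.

c

Reachable graph of P (5 states):
  m0 = c.a.a.(a.0 + (0 + 0)) has moves ··c··> m1
  m1 = a.a.(a.0 + (0 + 0)) has moves ··a··> m2
  m2 = a.(a.0 + (0 + 0)) has moves ··a··> m3
  m3 = a.0 + (0 + 0) has moves ··a··> m4
  m4 = 0 has moves stopped
Reachable graph of Q (4 states):
  n0 = a.a.(a.0 + (0 + 0)) has moves ··a··> n1
  n1 = a.(a.0 + (0 + 0)) has moves ··a··> n2
  n2 = a.0 + (0 + 0) has moves ··a··> n3
  n3 = 0 has moves stopped
Trace ⟨c⟩ through P, begin at {m0}:
  step 1 (c): {m1}
  P completes σ.
Trace ⟨c⟩ through Q, begin at {n0}:
  step 1 (c): ∅ (Q stuck)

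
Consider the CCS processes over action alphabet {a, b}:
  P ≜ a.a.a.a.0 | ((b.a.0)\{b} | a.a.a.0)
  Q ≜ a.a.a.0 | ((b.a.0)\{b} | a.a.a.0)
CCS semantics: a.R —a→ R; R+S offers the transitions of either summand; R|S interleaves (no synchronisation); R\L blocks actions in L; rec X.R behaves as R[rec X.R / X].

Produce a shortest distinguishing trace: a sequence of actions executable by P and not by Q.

aaaaaaa

LTS(P): 20 reachable states
  p0 = a.a.a.a.0 | ((b.a.0)\{b} | a.a.a.0) has moves -a-> p1, -a-> p2
  p1 = a.a.a.0 | ((b.a.0)\{b} | a.a.a.0) has moves -a-> p3, -a-> p4
  p2 = a.a.a.a.0 | ((b.a.0)\{b} | a.a.0) has moves -a-> p4, -a-> p5
  p3 = a.a.0 | ((b.a.0)\{b} | a.a.a.0) has moves -a-> p6, -a-> p7
  p4 = a.a.a.0 | ((b.a.0)\{b} | a.a.0) has moves -a-> p7, -a-> p8
  p5 = a.a.a.a.0 | ((b.a.0)\{b} | a.0) has moves -a-> p8, -a-> p9
  p6 = a.0 | ((b.a.0)\{b} | a.a.a.0) has moves -a-> p10, -a-> p11
  p7 = a.a.0 | ((b.a.0)\{b} | a.a.0) has moves -a-> p11, -a-> p12
  p8 = a.a.a.0 | ((b.a.0)\{b} | a.0) has moves -a-> p12, -a-> p13
  p9 = a.a.a.a.0 | ((b.a.0)\{b} | 0) has moves -a-> p13
  p10 = 0 | ((b.a.0)\{b} | a.a.a.0) has moves -a-> p14
  p11 = a.0 | ((b.a.0)\{b} | a.a.0) has moves -a-> p14, -a-> p15
  p12 = a.a.0 | ((b.a.0)\{b} | a.0) has moves -a-> p15, -a-> p16
  p13 = a.a.a.0 | ((b.a.0)\{b} | 0) has moves -a-> p16
  p14 = 0 | ((b.a.0)\{b} | a.a.0) has moves -a-> p17
  p15 = a.0 | ((b.a.0)\{b} | a.0) has moves -a-> p17, -a-> p18
  p16 = a.a.0 | ((b.a.0)\{b} | 0) has moves -a-> p18
  p17 = 0 | ((b.a.0)\{b} | a.0) has moves -a-> p19
  p18 = a.0 | ((b.a.0)\{b} | 0) has moves -a-> p19
  p19 = 0 | ((b.a.0)\{b} | 0) has moves deadlocked
LTS(Q): 16 reachable states
  q0 = a.a.a.0 | ((b.a.0)\{b} | a.a.a.0) has moves -a-> q1, -a-> q2
  q1 = a.a.0 | ((b.a.0)\{b} | a.a.a.0) has moves -a-> q3, -a-> q4
  q2 = a.a.a.0 | ((b.a.0)\{b} | a.a.0) has moves -a-> q4, -a-> q5
  q3 = a.0 | ((b.a.0)\{b} | a.a.a.0) has moves -a-> q6, -a-> q7
  q4 = a.a.0 | ((b.a.0)\{b} | a.a.0) has moves -a-> q7, -a-> q8
  q5 = a.a.a.0 | ((b.a.0)\{b} | a.0) has moves -a-> q8, -a-> q9
  q6 = 0 | ((b.a.0)\{b} | a.a.a.0) has moves -a-> q10
  q7 = a.0 | ((b.a.0)\{b} | a.a.0) has moves -a-> q10, -a-> q11
  q8 = a.a.0 | ((b.a.0)\{b} | a.0) has moves -a-> q11, -a-> q12
  q9 = a.a.a.0 | ((b.a.0)\{b} | 0) has moves -a-> q12
  q10 = 0 | ((b.a.0)\{b} | a.a.0) has moves -a-> q13
  q11 = a.0 | ((b.a.0)\{b} | a.0) has moves -a-> q13, -a-> q14
  q12 = a.a.0 | ((b.a.0)\{b} | 0) has moves -a-> q14
  q13 = 0 | ((b.a.0)\{b} | a.0) has moves -a-> q15
  q14 = a.0 | ((b.a.0)\{b} | 0) has moves -a-> q15
  q15 = 0 | ((b.a.0)\{b} | 0) has moves deadlocked
Trace ⟨aaaaaaa⟩ through P, begin at {p0}:
  step 1 (a): {p1, p2}
  step 2 (a): {p3, p4, p5}
  step 3 (a): {p6, p7, p8, p9}
  step 4 (a): {p10, p11, p12, p13}
  step 5 (a): {p14, p15, p16}
  step 6 (a): {p17, p18}
  step 7 (a): {p19}
  — P admits the full trace.
Trace ⟨aaaaaaa⟩ through Q, begin at {q0}:
  step 1 (a): {q1, q2}
  step 2 (a): {q3, q4, q5}
  step 3 (a): {q6, q7, q8, q9}
  step 4 (a): {q10, q11, q12}
  step 5 (a): {q13, q14}
  step 6 (a): {q15}
  step 7 (a): ∅ (Q stuck)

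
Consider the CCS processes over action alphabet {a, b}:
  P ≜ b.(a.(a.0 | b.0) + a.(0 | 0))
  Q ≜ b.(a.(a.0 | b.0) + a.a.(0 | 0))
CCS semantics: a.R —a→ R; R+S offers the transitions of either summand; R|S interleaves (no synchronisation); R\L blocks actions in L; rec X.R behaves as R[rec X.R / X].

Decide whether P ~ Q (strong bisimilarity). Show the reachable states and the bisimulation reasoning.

Reachable graph of P (6 states):
  p0 = b.(a.(a.0 | b.0) + a.(0 | 0)) | =b=> p1
  p1 = a.(a.0 | b.0) + a.(0 | 0) | =a=> p2, =a=> p3
  p2 = 0 | 0 | ∅
  p3 = a.0 | b.0 | =a=> p4, =b=> p5
  p4 = 0 | b.0 | =b=> p2
  p5 = a.0 | 0 | =a=> p2
Reachable graph of Q (7 states):
  q0 = b.(a.(a.0 | b.0) + a.a.(0 | 0)) | =b=> q1
  q1 = a.(a.0 | b.0) + a.a.(0 | 0) | =a=> q2, =a=> q3
  q2 = a.(0 | 0) | =a=> q4
  q3 = a.0 | b.0 | =a=> q5, =b=> q6
  q4 = 0 | 0 | ∅
  q5 = 0 | b.0 | =b=> q4
  q6 = a.0 | 0 | =a=> q4
Bisimilarity quotient blocks:
  B0 = {p0}
  B1 = {p1}
  B2 = {p2, q4}
  B3 = {p3, q3}
  B4 = {p4, q5}
  B5 = {p5, q2, q6}
  B6 = {q0}
  B7 = {q1}
p0 ∈ B0, q0 ∈ B6 → different blocks

NO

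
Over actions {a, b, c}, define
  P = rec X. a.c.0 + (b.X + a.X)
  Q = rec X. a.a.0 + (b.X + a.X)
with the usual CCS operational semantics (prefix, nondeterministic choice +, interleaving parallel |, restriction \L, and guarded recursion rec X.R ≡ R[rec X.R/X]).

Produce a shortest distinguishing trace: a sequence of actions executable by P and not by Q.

ac

Reachable graph of P (3 states):
  p0 = rec X. a.c.0 + (b.X + a.X) ⊢ -a-> p0, -a-> p1, -b-> p0
  p1 = c.0 ⊢ -c-> p2
  p2 = 0 ⊢ stopped
Reachable graph of Q (3 states):
  q0 = rec X. a.a.0 + (b.X + a.X) ⊢ -a-> q0, -a-> q1, -b-> q0
  q1 = a.0 ⊢ -a-> q2
  q2 = 0 ⊢ stopped
Executing ac from P (initial set {p0}):
  after a @ step 1: {p0, p1}
  after c @ step 2: {p2}
  P completes σ.
Executing ac from Q (initial set {q0}):
  after a @ step 1: {q0, q1}
  after c @ step 2: ∅  — Q cannot continue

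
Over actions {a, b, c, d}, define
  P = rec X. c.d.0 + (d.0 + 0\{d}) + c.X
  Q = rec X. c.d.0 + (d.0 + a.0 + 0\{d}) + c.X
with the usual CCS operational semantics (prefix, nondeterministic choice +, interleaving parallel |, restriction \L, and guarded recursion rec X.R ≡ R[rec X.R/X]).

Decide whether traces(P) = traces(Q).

Reachable graph of P (3 states):
  u0 = rec X. c.d.0 + (d.0 + 0\{d}) + c.X :: —c→ u0, —c→ u1, —d→ u2
  u1 = d.0 :: —d→ u2
  u2 = 0 :: stopped
Reachable graph of Q (3 states):
  v0 = rec X. c.d.0 + (d.0 + a.0 + 0\{d}) + c.X :: —a→ v1, —c→ v0, —c→ v2, —d→ v1
  v1 = 0 :: stopped
  v2 = d.0 :: —d→ v1
Run σ = ⟨a⟩ on Q: start {v0}
  step 1 (a): {v1}
  ✓ Q
Run σ = ⟨a⟩ on P: start {u0}
  step 1 (a): ∅  — P cannot continue

NO — witness ⟨a⟩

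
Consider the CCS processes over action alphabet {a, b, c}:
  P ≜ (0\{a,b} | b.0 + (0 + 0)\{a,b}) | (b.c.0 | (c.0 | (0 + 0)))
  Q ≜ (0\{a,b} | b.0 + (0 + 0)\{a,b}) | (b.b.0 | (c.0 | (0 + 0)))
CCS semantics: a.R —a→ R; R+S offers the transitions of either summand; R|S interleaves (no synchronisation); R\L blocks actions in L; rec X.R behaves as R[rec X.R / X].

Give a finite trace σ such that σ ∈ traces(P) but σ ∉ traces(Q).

LTS(P): 12 reachable states
  u0 = (0\{a,b} | b.0 + (0 + 0)\{a,b}) | (b.c.0 | (c.0 | (0 + 0))) → -b-> u1, -b-> u2, -c-> u3
  u1 = (0\{a,b} | b.0 + (0 + 0)\{a,b}) | (c.0 | (c.0 | (0 + 0))) → -b-> u4, -c-> u5, -c-> u6
  u2 = 0\{a,b} | 0 | (b.c.0 | (c.0 | (0 + 0))) → -b-> u4, -c-> u7
  u3 = (0\{a,b} | b.0 + (0 + 0)\{a,b}) | (b.c.0 | (0 | (0 + 0))) → -b-> u6, -b-> u7
  u4 = 0\{a,b} | 0 | (c.0 | (c.0 | (0 + 0))) → -c-> u8, -c-> u9
  u5 = (0\{a,b} | b.0 + (0 + 0)\{a,b}) | (0 | (c.0 | (0 + 0))) → -b-> u8, -c-> u10
  u6 = (0\{a,b} | b.0 + (0 + 0)\{a,b}) | (c.0 | (0 | (0 + 0))) → -b-> u9, -c-> u10
  u7 = 0\{a,b} | 0 | (b.c.0 | (0 | (0 + 0))) → -b-> u9
  u8 = 0\{a,b} | 0 | (0 | (c.0 | (0 + 0))) → -c-> u11
  u9 = 0\{a,b} | 0 | (c.0 | (0 | (0 + 0))) → -c-> u11
  u10 = (0\{a,b} | b.0 + (0 + 0)\{a,b}) | (0 | (0 | (0 + 0))) → -b-> u11
  u11 = 0\{a,b} | 0 | (0 | (0 | (0 + 0))) → stopped
LTS(Q): 12 reachable states
  v0 = (0\{a,b} | b.0 + (0 + 0)\{a,b}) | (b.b.0 | (c.0 | (0 + 0))) → -b-> v1, -b-> v2, -c-> v3
  v1 = (0\{a,b} | b.0 + (0 + 0)\{a,b}) | (b.0 | (c.0 | (0 + 0))) → -b-> v4, -b-> v5, -c-> v6
  v2 = 0\{a,b} | 0 | (b.b.0 | (c.0 | (0 + 0))) → -b-> v5, -c-> v7
  v3 = (0\{a,b} | b.0 + (0 + 0)\{a,b}) | (b.b.0 | (0 | (0 + 0))) → -b-> v6, -b-> v7
  v4 = (0\{a,b} | b.0 + (0 + 0)\{a,b}) | (0 | (c.0 | (0 + 0))) → -b-> v8, -c-> v9
  v5 = 0\{a,b} | 0 | (b.0 | (c.0 | (0 + 0))) → -b-> v8, -c-> v10
  v6 = (0\{a,b} | b.0 + (0 + 0)\{a,b}) | (b.0 | (0 | (0 + 0))) → -b-> v10, -b-> v9
  v7 = 0\{a,b} | 0 | (b.b.0 | (0 | (0 + 0))) → -b-> v10
  v8 = 0\{a,b} | 0 | (0 | (c.0 | (0 + 0))) → -c-> v11
  v9 = (0\{a,b} | b.0 + (0 + 0)\{a,b}) | (0 | (0 | (0 + 0))) → -b-> v11
  v10 = 0\{a,b} | 0 | (b.0 | (0 | (0 + 0))) → -b-> v11
  v11 = 0\{a,b} | 0 | (0 | (0 | (0 + 0))) → stopped
Run σ = ⟨bcc⟩ on P: start {u0}
  after b @ step 1: {u1, u2}
  after c @ step 2: {u5, u6, u7}
  after c @ step 3: {u10}
  P completes σ.
Run σ = ⟨bcc⟩ on Q: start {v0}
  after b @ step 1: {v1, v2}
  after c @ step 2: {v6, v7}
  after c @ step 3: ∅ (Q stuck)

bcc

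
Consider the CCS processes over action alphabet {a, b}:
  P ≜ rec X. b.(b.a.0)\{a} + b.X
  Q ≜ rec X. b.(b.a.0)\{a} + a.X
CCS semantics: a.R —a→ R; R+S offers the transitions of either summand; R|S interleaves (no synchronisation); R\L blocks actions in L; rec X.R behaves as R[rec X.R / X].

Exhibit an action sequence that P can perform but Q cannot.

bbb

Reachable graph of P (3 states):
  u0 = rec X. b.(b.a.0)\{a} + b.X :: --b--▸ u0, --b--▸ u1
  u1 = (b.a.0)\{a} :: --b--▸ u2
  u2 = (a.0)\{a} :: stopped
Reachable graph of Q (3 states):
  v0 = rec X. b.(b.a.0)\{a} + a.X :: --a--▸ v0, --b--▸ v1
  v1 = (b.a.0)\{a} :: --b--▸ v2
  v2 = (a.0)\{a} :: stopped
Trace ⟨bbb⟩ through P, begin at {u0}:
  [1] b ⇒ {u0, u1}
  [2] b ⇒ {u0, u1, u2}
  [3] b ⇒ {u0, u1, u2}
  P completes σ.
Trace ⟨bbb⟩ through Q, begin at {v0}:
  [1] b ⇒ {v1}
  [2] b ⇒ {v2}
  [3] b ⇒ no successor for Q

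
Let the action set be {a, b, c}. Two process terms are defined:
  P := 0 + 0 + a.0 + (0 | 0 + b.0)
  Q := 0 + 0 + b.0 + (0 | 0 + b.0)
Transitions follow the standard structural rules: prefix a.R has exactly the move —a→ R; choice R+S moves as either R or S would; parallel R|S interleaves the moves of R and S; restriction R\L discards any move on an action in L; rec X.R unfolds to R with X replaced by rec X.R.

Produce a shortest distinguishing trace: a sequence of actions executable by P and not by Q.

Reachable graph of P (2 states):
  u0 = 0 + 0 + a.0 + (0 | 0 + b.0) → —a→ u1, —b→ u1
  u1 = 0 → deadlocked
Reachable graph of Q (2 states):
  v0 = 0 + 0 + b.0 + (0 | 0 + b.0) → —b→ v1
  v1 = 0 → deadlocked
Trace ⟨a⟩ through P, begin at {u0}:
  [1] a ⇒ {u1}
  P completes σ.
Trace ⟨a⟩ through Q, begin at {v0}:
  [1] a ⇒ ∅ (Q stuck)

a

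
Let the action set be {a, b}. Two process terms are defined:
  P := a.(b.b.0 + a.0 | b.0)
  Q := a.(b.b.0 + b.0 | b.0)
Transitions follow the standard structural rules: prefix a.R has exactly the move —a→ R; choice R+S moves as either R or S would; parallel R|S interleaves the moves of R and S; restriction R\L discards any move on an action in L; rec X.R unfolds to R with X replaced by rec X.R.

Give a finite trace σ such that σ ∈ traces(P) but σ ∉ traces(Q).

P's transition system — 7 states:
  m0 = a.(b.b.0 + a.0 | b.0) :: =a=> m1
  m1 = b.b.0 + a.0 | b.0 :: =a=> m2, =b=> m3, =b=> m4
  m2 = 0 | b.0 :: =b=> m5
  m3 = a.0 | 0 :: =a=> m5
  m4 = b.0 :: =b=> m6
  m5 = 0 | 0 :: deadlocked
  m6 = 0 :: deadlocked
Q's transition system — 7 states:
  n0 = a.(b.b.0 + b.0 | b.0) :: =a=> n1
  n1 = b.b.0 + b.0 | b.0 :: =b=> n2, =b=> n3, =b=> n4
  n2 = 0 | b.0 :: =b=> n5
  n3 = b.0 :: =b=> n6
  n4 = b.0 | 0 :: =b=> n5
  n5 = 0 | 0 :: deadlocked
  n6 = 0 :: deadlocked
Run σ = ⟨aa⟩ on P: start {m0}
  [1] a ⇒ {m1}
  [2] a ⇒ {m2}
  ✓ P
Run σ = ⟨aa⟩ on Q: start {n0}
  [1] a ⇒ {n1}
  [2] a ⇒ no successor for Q

aa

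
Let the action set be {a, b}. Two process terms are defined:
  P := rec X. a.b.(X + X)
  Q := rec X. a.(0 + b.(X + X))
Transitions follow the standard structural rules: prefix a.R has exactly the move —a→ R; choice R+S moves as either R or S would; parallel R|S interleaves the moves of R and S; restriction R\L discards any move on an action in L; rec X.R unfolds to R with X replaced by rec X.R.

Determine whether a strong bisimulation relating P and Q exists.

P's transition system — 3 states:
  u0 = rec X. a.b.(X + X) :: --a--▸ u1
  u1 = b.((rec X. a.b.(X + X)) + (rec X. a.b.(X + X))) :: --b--▸ u2
  u2 = (rec X. a.b.(X + X)) + (rec X. a.b.(X + X)) :: --a--▸ u1
Q's transition system — 3 states:
  v0 = rec X. a.(0 + b.(X + X)) :: --a--▸ v1
  v1 = 0 + b.((rec X. a.(0 + b.(X + X))) + (rec X. a.(0 + b.(X + X)))) :: --b--▸ v2
  v2 = (rec X. a.(0 + b.(X + X))) + (rec X. a.(0 + b.(X + X))) :: --a--▸ v1
Bisimilarity quotient blocks:
  B0 = {u0, u2, v0, v2}
  B1 = {u1, v1}
u0 ∈ B0, v0 ∈ B0 → same block

YES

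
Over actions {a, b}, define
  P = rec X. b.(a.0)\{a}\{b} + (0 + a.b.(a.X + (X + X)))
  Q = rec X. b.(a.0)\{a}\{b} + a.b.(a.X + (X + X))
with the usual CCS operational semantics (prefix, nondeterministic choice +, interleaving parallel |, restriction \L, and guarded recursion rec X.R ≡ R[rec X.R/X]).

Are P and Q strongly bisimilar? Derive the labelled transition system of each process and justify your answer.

P ~ Q

LTS(P): 4 reachable states
  m0 = rec X. b.(a.0)\{a}\{b} + (0 + a.b.(a.X + (X + X))) :: -a-> m1, -b-> m2
  m1 = b.(a.(rec X. b.(a.0)\{a}\{b} + (0 + a.b.(a.X + (X + X)))) + ((rec X. b.(a.0)\{a}\{b} + (0 + a.b.(a.X + (X + X)))) + (rec X. b.(a.0)\{a}\{b} + (0 + a.b.(a.X + (X + X)))))) :: -b-> m3
  m2 = (a.0)\{a}\{b} :: ·
  m3 = a.(rec X. b.(a.0)\{a}\{b} + (0 + a.b.(a.X + (X + X)))) + ((rec X. b.(a.0)\{a}\{b} + (0 + a.b.(a.X + (X + X)))) + (rec X. b.(a.0)\{a}\{b} + (0 + a.b.(a.X + (X + X))))) :: -a-> m0, -a-> m1, -b-> m2
LTS(Q): 4 reachable states
  n0 = rec X. b.(a.0)\{a}\{b} + a.b.(a.X + (X + X)) :: -a-> n1, -b-> n2
  n1 = b.(a.(rec X. b.(a.0)\{a}\{b} + a.b.(a.X + (X + X))) + ((rec X. b.(a.0)\{a}\{b} + a.b.(a.X + (X + X))) + (rec X. b.(a.0)\{a}\{b} + a.b.(a.X + (X + X))))) :: -b-> n3
  n2 = (a.0)\{a}\{b} :: ·
  n3 = a.(rec X. b.(a.0)\{a}\{b} + a.b.(a.X + (X + X))) + ((rec X. b.(a.0)\{a}\{b} + a.b.(a.X + (X + X))) + (rec X. b.(a.0)\{a}\{b} + a.b.(a.X + (X + X)))) :: -a-> n0, -a-> n1, -b-> n2
Bisimilarity quotient blocks:
  B0 = {m0, n0}
  B1 = {m1, n1}
  B2 = {m3, n3}
  B3 = {m2, n2}
m0 ∈ B0, n0 ∈ B0 → same block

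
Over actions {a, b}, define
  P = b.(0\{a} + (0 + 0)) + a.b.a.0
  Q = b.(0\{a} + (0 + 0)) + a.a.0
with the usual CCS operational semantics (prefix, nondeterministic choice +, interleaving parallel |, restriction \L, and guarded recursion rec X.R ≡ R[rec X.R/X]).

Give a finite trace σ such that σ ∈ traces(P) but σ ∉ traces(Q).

LTS(P): 5 reachable states
  p0 = b.(0\{a} + (0 + 0)) + a.b.a.0 ⊢ =a=> p1, =b=> p2
  p1 = b.a.0 ⊢ =b=> p3
  p2 = 0\{a} + (0 + 0) ⊢ stopped
  p3 = a.0 ⊢ =a=> p4
  p4 = 0 ⊢ stopped
LTS(Q): 4 reachable states
  q0 = b.(0\{a} + (0 + 0)) + a.a.0 ⊢ =a=> q1, =b=> q2
  q1 = a.0 ⊢ =a=> q3
  q2 = 0\{a} + (0 + 0) ⊢ stopped
  q3 = 0 ⊢ stopped
Executing ab from P (initial set {p0}):
  after a @ step 1: {p1}
  after b @ step 2: {p3}
  — P admits the full trace.
Executing ab from Q (initial set {q0}):
  after a @ step 1: {q1}
  after b @ step 2: no successor for Q

ab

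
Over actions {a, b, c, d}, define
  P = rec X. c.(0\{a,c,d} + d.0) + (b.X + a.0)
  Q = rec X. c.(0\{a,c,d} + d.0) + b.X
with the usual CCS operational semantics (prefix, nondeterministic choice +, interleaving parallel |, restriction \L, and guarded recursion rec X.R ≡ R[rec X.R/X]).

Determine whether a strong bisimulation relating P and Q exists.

NO

Reachable graph of P (3 states):
  u0 = rec X. c.(0\{a,c,d} + d.0) + (b.X + a.0) → -a-> u1, -b-> u0, -c-> u2
  u1 = 0 → deadlocked
  u2 = 0\{a,c,d} + d.0 → -d-> u1
Reachable graph of Q (3 states):
  v0 = rec X. c.(0\{a,c,d} + d.0) + b.X → -b-> v0, -c-> v1
  v1 = 0\{a,c,d} + d.0 → -d-> v2
  v2 = 0 → deadlocked
Partition-refinement fixed point:
  B0 = {u0}
  B1 = {u2, v1}
  B2 = {u1, v2}
  B3 = {v0}
u0 ∈ B0, v0 ∈ B3 → different blocks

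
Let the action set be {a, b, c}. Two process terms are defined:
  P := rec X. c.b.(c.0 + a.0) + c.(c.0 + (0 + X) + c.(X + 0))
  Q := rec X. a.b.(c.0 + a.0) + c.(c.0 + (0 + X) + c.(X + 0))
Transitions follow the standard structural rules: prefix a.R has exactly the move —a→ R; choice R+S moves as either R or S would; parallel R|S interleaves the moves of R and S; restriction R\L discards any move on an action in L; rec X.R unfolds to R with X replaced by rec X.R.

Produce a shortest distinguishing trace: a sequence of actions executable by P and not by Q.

cb

P's transition system — 6 states:
  m0 = rec X. c.b.(c.0 + a.0) + c.(c.0 + (0 + X) + c.(X + 0)) | -c-> m1, -c-> m2
  m1 = b.(c.0 + a.0) | -b-> m3
  m2 = c.0 + (0 + (rec X. c.b.(c.0 + a.0) + c.(c.0 + (0 + X) + c.(X + 0)))) + c.((rec X. c.b.(c.0 + a.0) + c.(c.0 + (0 + X) + c.(X + 0))) + 0) | -c-> m1, -c-> m2, -c-> m4, -c-> m5
  m3 = c.0 + a.0 | -a-> m5, -c-> m5
  m4 = (rec X. c.b.(c.0 + a.0) + c.(c.0 + (0 + X) + c.(X + 0))) + 0 | -c-> m1, -c-> m2
  m5 = 0 | ∅
Q's transition system — 6 states:
  n0 = rec X. a.b.(c.0 + a.0) + c.(c.0 + (0 + X) + c.(X + 0)) | -a-> n1, -c-> n2
  n1 = b.(c.0 + a.0) | -b-> n3
  n2 = c.0 + (0 + (rec X. a.b.(c.0 + a.0) + c.(c.0 + (0 + X) + c.(X + 0)))) + c.((rec X. a.b.(c.0 + a.0) + c.(c.0 + (0 + X) + c.(X + 0))) + 0) | -a-> n1, -c-> n2, -c-> n4, -c-> n5
  n3 = c.0 + a.0 | -a-> n5, -c-> n5
  n4 = (rec X. a.b.(c.0 + a.0) + c.(c.0 + (0 + X) + c.(X + 0))) + 0 | -a-> n1, -c-> n2
  n5 = 0 | ∅
Executing cb from P (initial set {m0}):
  after c @ step 1: {m1, m2}
  after b @ step 2: {m3}
  P completes σ.
Executing cb from Q (initial set {n0}):
  after c @ step 1: {n2}
  after b @ step 2: no successor for Q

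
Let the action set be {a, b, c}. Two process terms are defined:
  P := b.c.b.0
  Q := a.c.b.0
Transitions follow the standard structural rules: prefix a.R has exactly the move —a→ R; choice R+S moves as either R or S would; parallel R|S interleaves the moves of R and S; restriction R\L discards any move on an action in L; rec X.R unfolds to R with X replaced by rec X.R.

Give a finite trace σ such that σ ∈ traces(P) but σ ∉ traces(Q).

b

LTS(P): 4 reachable states
  p0 = b.c.b.0 :: --b--▸ p1
  p1 = c.b.0 :: --c--▸ p2
  p2 = b.0 :: --b--▸ p3
  p3 = 0 :: ∅
LTS(Q): 4 reachable states
  q0 = a.c.b.0 :: --a--▸ q1
  q1 = c.b.0 :: --c--▸ q2
  q2 = b.0 :: --b--▸ q3
  q3 = 0 :: ∅
Executing b from P (initial set {p0}):
  step 1 (b): {p1}
  P completes σ.
Executing b from Q (initial set {q0}):
  step 1 (b): ∅  — Q cannot continue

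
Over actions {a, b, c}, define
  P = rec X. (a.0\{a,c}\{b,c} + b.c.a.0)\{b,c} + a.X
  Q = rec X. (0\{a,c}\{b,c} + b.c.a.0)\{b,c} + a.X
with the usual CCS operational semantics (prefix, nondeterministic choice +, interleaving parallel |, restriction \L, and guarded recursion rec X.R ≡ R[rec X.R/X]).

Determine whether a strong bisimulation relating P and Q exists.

P ≁ Q

P's transition system — 2 states:
  u0 = rec X. (a.0\{a,c}\{b,c} + b.c.a.0)\{b,c} + a.X has moves --a--▸ u0, --a--▸ u1
  u1 = 0\{a,c}\{b,c}\{b,c} has moves (no moves)
Q's transition system — 1 states:
  v0 = rec X. (0\{a,c}\{b,c} + b.c.a.0)\{b,c} + a.X has moves --a--▸ v0
Partition-refinement fixed point:
  B0 = {u0}
  B1 = {u1}
  B2 = {v0}
u0 ∈ B0, v0 ∈ B2 → different blocks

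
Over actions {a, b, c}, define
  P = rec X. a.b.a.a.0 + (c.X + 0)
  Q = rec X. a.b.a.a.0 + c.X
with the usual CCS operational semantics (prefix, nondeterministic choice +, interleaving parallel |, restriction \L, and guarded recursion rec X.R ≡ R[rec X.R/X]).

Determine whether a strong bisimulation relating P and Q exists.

YES

Reachable graph of P (5 states):
  u0 = rec X. a.b.a.a.0 + (c.X + 0) | ··a··> u1, ··c··> u0
  u1 = b.a.a.0 | ··b··> u2
  u2 = a.a.0 | ··a··> u3
  u3 = a.0 | ··a··> u4
  u4 = 0 | ∅
Reachable graph of Q (5 states):
  v0 = rec X. a.b.a.a.0 + c.X | ··a··> v1, ··c··> v0
  v1 = b.a.a.0 | ··b··> v2
  v2 = a.a.0 | ··a··> v3
  v3 = a.0 | ··a··> v4
  v4 = 0 | ∅
Bisimilarity quotient blocks:
  B0 = {u0, v0}
  B1 = {u1, v1}
  B2 = {u2, v2}
  B3 = {u3, v3}
  B4 = {u4, v4}
u0 ∈ B0, v0 ∈ B0 → same block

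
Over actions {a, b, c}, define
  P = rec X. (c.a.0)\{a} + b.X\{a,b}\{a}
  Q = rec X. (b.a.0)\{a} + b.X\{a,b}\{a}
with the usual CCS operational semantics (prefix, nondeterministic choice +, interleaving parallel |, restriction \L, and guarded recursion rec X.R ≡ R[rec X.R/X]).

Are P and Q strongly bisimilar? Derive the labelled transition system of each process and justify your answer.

NO

LTS(P): 4 reachable states
  s0 = rec X. (c.a.0)\{a} + b.X\{a,b}\{a} has moves --b--▸ s1, --c--▸ s2
  s1 = (rec X. (c.a.0)\{a} + b.X\{a,b}\{a})\{a,b}\{a} has moves --c--▸ s3
  s2 = (a.0)\{a} has moves deadlocked
  s3 = (a.0)\{a}\{a,b}\{a} has moves deadlocked
LTS(Q): 3 reachable states
  t0 = rec X. (b.a.0)\{a} + b.X\{a,b}\{a} has moves --b--▸ t1, --b--▸ t2
  t1 = (a.0)\{a} has moves deadlocked
  t2 = (rec X. (b.a.0)\{a} + b.X\{a,b}\{a})\{a,b}\{a} has moves deadlocked
Partition-refinement fixed point:
  B0 = {s0}
  B1 = {s2, s3, t1, t2}
  B2 = {s1}
  B3 = {t0}
s0 ∈ B0, t0 ∈ B3 → different blocks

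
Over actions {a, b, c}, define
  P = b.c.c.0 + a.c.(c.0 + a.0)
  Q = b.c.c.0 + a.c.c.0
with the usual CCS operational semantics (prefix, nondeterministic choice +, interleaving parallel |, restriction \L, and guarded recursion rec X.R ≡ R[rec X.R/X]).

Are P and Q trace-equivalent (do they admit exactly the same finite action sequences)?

NO — witness ⟨aca⟩

P's transition system — 6 states:
  p0 = b.c.c.0 + a.c.(c.0 + a.0) → =a=> p1, =b=> p2
  p1 = c.(c.0 + a.0) → =c=> p3
  p2 = c.c.0 → =c=> p4
  p3 = c.0 + a.0 → =a=> p5, =c=> p5
  p4 = c.0 → =c=> p5
  p5 = 0 → deadlocked
Q's transition system — 4 states:
  q0 = b.c.c.0 + a.c.c.0 → =a=> q1, =b=> q1
  q1 = c.c.0 → =c=> q2
  q2 = c.0 → =c=> q3
  q3 = 0 → deadlocked
Executing aca from P (initial set {p0}):
  [1] a ⇒ {p1}
  [2] c ⇒ {p3}
  [3] a ⇒ {p5}
  ✓ P
Executing aca from Q (initial set {q0}):
  [1] a ⇒ {q1}
  [2] c ⇒ {q2}
  [3] a ⇒ ∅  — Q cannot continue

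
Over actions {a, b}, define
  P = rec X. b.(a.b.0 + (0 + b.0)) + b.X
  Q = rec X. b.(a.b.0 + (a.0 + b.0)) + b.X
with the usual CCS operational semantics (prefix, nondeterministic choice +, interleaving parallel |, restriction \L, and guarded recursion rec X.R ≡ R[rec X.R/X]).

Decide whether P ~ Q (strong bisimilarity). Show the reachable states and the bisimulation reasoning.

not bisimilar

P's transition system — 4 states:
  m0 = rec X. b.(a.b.0 + (0 + b.0)) + b.X → =b=> m0, =b=> m1
  m1 = a.b.0 + (0 + b.0) → =a=> m2, =b=> m3
  m2 = b.0 → =b=> m3
  m3 = 0 → ·
Q's transition system — 4 states:
  n0 = rec X. b.(a.b.0 + (a.0 + b.0)) + b.X → =b=> n0, =b=> n1
  n1 = a.b.0 + (a.0 + b.0) → =a=> n2, =a=> n3, =b=> n2
  n2 = 0 → ·
  n3 = b.0 → =b=> n2
Bisimilarity quotient blocks:
  B0 = {m0}
  B1 = {m1}
  B2 = {m2, n3}
  B3 = {m3, n2}
  B4 = {n0}
  B5 = {n1}
m0 ∈ B0, n0 ∈ B4 → different blocks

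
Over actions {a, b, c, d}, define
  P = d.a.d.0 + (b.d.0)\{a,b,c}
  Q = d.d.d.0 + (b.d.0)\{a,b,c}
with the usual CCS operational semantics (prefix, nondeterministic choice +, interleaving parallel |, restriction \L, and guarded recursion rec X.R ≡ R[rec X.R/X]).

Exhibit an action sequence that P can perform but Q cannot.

da

Reachable graph of P (4 states):
  p0 = d.a.d.0 + (b.d.0)\{a,b,c} has moves ··d··> p1
  p1 = a.d.0 has moves ··a··> p2
  p2 = d.0 has moves ··d··> p3
  p3 = 0 has moves deadlocked
Reachable graph of Q (4 states):
  q0 = d.d.d.0 + (b.d.0)\{a,b,c} has moves ··d··> q1
  q1 = d.d.0 has moves ··d··> q2
  q2 = d.0 has moves ··d··> q3
  q3 = 0 has moves deadlocked
Executing da from P (initial set {p0}):
  step 1 (d): {p1}
  step 2 (a): {p2}
  P completes σ.
Executing da from Q (initial set {q0}):
  step 1 (d): {q1}
  step 2 (a): no successor for Q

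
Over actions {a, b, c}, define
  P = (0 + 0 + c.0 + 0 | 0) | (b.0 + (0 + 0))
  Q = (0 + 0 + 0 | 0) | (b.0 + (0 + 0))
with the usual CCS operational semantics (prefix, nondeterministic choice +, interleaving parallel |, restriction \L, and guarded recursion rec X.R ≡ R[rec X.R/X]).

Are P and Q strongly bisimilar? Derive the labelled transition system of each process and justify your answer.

LTS(P): 4 reachable states
  p0 = (0 + 0 + c.0 + 0 | 0) | (b.0 + (0 + 0)) ⊢ ··b··> p1, ··c··> p2
  p1 = (0 + 0 + c.0 + 0 | 0) | 0 ⊢ ··c··> p3
  p2 = 0 | (b.0 + (0 + 0)) ⊢ ··b··> p3
  p3 = 0 | 0 ⊢ deadlocked
LTS(Q): 2 reachable states
  q0 = (0 + 0 + 0 | 0) | (b.0 + (0 + 0)) ⊢ ··b··> q1
  q1 = (0 + 0 + 0 | 0) | 0 ⊢ deadlocked
Bisimilarity quotient blocks:
  B0 = {p0}
  B1 = {p2, q0}
  B2 = {p3, q1}
  B3 = {p1}
p0 ∈ B0, q0 ∈ B1 → different blocks

not bisimilar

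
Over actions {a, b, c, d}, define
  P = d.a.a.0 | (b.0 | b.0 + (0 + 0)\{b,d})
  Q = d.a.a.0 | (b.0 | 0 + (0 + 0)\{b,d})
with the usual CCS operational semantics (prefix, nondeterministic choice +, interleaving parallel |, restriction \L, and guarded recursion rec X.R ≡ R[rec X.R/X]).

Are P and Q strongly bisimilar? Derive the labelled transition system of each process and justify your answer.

P ≁ Q

Reachable graph of P (16 states):
  u0 = d.a.a.0 | (b.0 | b.0 + (0 + 0)\{b,d}) → —b→ u1, —b→ u2, —d→ u3
  u1 = d.a.a.0 | (0 | b.0) → —b→ u4, —d→ u5
  u2 = d.a.a.0 | (b.0 | 0) → —b→ u4, —d→ u6
  u3 = a.a.0 | (b.0 | b.0 + (0 + 0)\{b,d}) → —a→ u7, —b→ u5, —b→ u6
  u4 = d.a.a.0 | (0 | 0) → —d→ u8
  u5 = a.a.0 | (0 | b.0) → —a→ u9, —b→ u8
  u6 = a.a.0 | (b.0 | 0) → —a→ u10, —b→ u8
  u7 = a.0 | (b.0 | b.0 + (0 + 0)\{b,d}) → —a→ u11, —b→ u10, —b→ u9
  u8 = a.a.0 | (0 | 0) → —a→ u12
  u9 = a.0 | (0 | b.0) → —a→ u13, —b→ u12
  u10 = a.0 | (b.0 | 0) → —a→ u14, —b→ u12
  u11 = 0 | (b.0 | b.0 + (0 + 0)\{b,d}) → —b→ u13, —b→ u14
  u12 = a.0 | (0 | 0) → —a→ u15
  u13 = 0 | (0 | b.0) → —b→ u15
  u14 = 0 | (b.0 | 0) → —b→ u15
  u15 = 0 | (0 | 0) → deadlocked
Reachable graph of Q (8 states):
  v0 = d.a.a.0 | (b.0 | 0 + (0 + 0)\{b,d}) → —b→ v1, —d→ v2
  v1 = d.a.a.0 | (0 | 0) → —d→ v3
  v2 = a.a.0 | (b.0 | 0 + (0 + 0)\{b,d}) → —a→ v4, —b→ v3
  v3 = a.a.0 | (0 | 0) → —a→ v5
  v4 = a.0 | (b.0 | 0 + (0 + 0)\{b,d}) → —a→ v6, —b→ v5
  v5 = a.0 | (0 | 0) → —a→ v7
  v6 = 0 | (b.0 | 0 + (0 + 0)\{b,d}) → —b→ v7
  v7 = 0 | (0 | 0) → deadlocked
Partition-refinement fixed point:
  B0 = {u0}
  B1 = {u1, u2, v0}
  B2 = {u5, u6, v2}
  B3 = {u8, v3}
  B4 = {u12, v5}
  B5 = {u15, v7}
  B6 = {u10, u9, v4}
  B7 = {u13, u14, v6}
  B8 = {u4, v1}
  B9 = {u3}
  B10 = {u7}
  B11 = {u11}
u0 ∈ B0, v0 ∈ B1 → different blocks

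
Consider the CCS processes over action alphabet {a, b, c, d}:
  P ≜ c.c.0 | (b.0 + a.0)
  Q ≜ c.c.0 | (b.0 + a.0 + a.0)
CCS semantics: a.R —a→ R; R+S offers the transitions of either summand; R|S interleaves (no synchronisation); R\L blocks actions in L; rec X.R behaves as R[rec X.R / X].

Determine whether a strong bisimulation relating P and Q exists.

YES

Reachable graph of P (6 states):
  u0 = c.c.0 | (b.0 + a.0) ⊢ ··a··> u1, ··b··> u1, ··c··> u2
  u1 = c.c.0 | 0 ⊢ ··c··> u3
  u2 = c.0 | (b.0 + a.0) ⊢ ··a··> u3, ··b··> u3, ··c··> u4
  u3 = c.0 | 0 ⊢ ··c··> u5
  u4 = 0 | (b.0 + a.0) ⊢ ··a··> u5, ··b··> u5
  u5 = 0 | 0 ⊢ deadlocked
Reachable graph of Q (6 states):
  v0 = c.c.0 | (b.0 + a.0 + a.0) ⊢ ··a··> v1, ··b··> v1, ··c··> v2
  v1 = c.c.0 | 0 ⊢ ··c··> v3
  v2 = c.0 | (b.0 + a.0 + a.0) ⊢ ··a··> v3, ··b··> v3, ··c··> v4
  v3 = c.0 | 0 ⊢ ··c··> v5
  v4 = 0 | (b.0 + a.0 + a.0) ⊢ ··a··> v5, ··b··> v5
  v5 = 0 | 0 ⊢ deadlocked
Bisimilarity quotient blocks:
  B0 = {u0, v0}
  B1 = {u2, v2}
  B2 = {u4, v4}
  B3 = {u5, v5}
  B4 = {u3, v3}
  B5 = {u1, v1}
u0 ∈ B0, v0 ∈ B0 → same block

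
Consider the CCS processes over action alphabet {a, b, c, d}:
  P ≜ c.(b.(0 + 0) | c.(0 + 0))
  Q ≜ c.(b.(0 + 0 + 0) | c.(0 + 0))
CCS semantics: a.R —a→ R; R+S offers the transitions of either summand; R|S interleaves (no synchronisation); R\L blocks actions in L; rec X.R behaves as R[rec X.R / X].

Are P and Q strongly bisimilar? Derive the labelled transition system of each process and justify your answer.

bisimilar

P's transition system — 5 states:
  u0 = c.(b.(0 + 0) | c.(0 + 0)) has moves —c→ u1
  u1 = b.(0 + 0) | c.(0 + 0) has moves —b→ u2, —c→ u3
  u2 = (0 + 0) | c.(0 + 0) has moves —c→ u4
  u3 = b.(0 + 0) | (0 + 0) has moves —b→ u4
  u4 = (0 + 0) | (0 + 0) has moves (no moves)
Q's transition system — 5 states:
  v0 = c.(b.(0 + 0 + 0) | c.(0 + 0)) has moves —c→ v1
  v1 = b.(0 + 0 + 0) | c.(0 + 0) has moves —b→ v2, —c→ v3
  v2 = (0 + 0 + 0) | c.(0 + 0) has moves —c→ v4
  v3 = b.(0 + 0 + 0) | (0 + 0) has moves —b→ v4
  v4 = (0 + 0 + 0) | (0 + 0) has moves (no moves)
Coarsest stable partition (strong bisimilarity classes):
  B0 = {u0, v0}
  B1 = {u1, v1}
  B2 = {u3, v3}
  B3 = {u4, v4}
  B4 = {u2, v2}
u0 ∈ B0, v0 ∈ B0 → same block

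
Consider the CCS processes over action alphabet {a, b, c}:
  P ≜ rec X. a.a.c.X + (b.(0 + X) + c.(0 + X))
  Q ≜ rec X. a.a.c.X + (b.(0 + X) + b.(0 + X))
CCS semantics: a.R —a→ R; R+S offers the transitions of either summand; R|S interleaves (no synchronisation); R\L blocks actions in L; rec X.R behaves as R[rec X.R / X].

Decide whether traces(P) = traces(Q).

traces(P) ≠ traces(Q) — witness ⟨c⟩

Reachable graph of P (4 states):
  m0 = rec X. a.a.c.X + (b.(0 + X) + c.(0 + X)) :: =a=> m1, =b=> m2, =c=> m2
  m1 = a.c.(rec X. a.a.c.X + (b.(0 + X) + c.(0 + X))) :: =a=> m3
  m2 = 0 + (rec X. a.a.c.X + (b.(0 + X) + c.(0 + X))) :: =a=> m1, =b=> m2, =c=> m2
  m3 = c.(rec X. a.a.c.X + (b.(0 + X) + c.(0 + X))) :: =c=> m0
Reachable graph of Q (4 states):
  n0 = rec X. a.a.c.X + (b.(0 + X) + b.(0 + X)) :: =a=> n1, =b=> n2
  n1 = a.c.(rec X. a.a.c.X + (b.(0 + X) + b.(0 + X))) :: =a=> n3
  n2 = 0 + (rec X. a.a.c.X + (b.(0 + X) + b.(0 + X))) :: =a=> n1, =b=> n2
  n3 = c.(rec X. a.a.c.X + (b.(0 + X) + b.(0 + X))) :: =c=> n0
Trace ⟨c⟩ through P, begin at {m0}:
  after c @ step 1: {m2}
  P completes σ.
Trace ⟨c⟩ through Q, begin at {n0}:
  after c @ step 1: ∅ (Q stuck)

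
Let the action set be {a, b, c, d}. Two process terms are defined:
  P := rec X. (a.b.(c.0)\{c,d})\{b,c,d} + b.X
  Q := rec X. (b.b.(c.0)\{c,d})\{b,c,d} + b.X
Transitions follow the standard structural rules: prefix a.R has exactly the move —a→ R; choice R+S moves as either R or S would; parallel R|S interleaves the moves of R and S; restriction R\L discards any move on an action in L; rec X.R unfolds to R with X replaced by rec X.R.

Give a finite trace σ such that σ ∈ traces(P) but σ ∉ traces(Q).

a

P's transition system — 2 states:
  m0 = rec X. (a.b.(c.0)\{c,d})\{b,c,d} + b.X has moves =a=> m1, =b=> m0
  m1 = (b.(c.0)\{c,d})\{b,c,d} has moves deadlocked
Q's transition system — 1 states:
  n0 = rec X. (b.b.(c.0)\{c,d})\{b,c,d} + b.X has moves =b=> n0
Trace ⟨a⟩ through P, begin at {m0}:
  step 1 (a): {m1}
  — P admits the full trace.
Trace ⟨a⟩ through Q, begin at {n0}:
  step 1 (a): ∅ (Q stuck)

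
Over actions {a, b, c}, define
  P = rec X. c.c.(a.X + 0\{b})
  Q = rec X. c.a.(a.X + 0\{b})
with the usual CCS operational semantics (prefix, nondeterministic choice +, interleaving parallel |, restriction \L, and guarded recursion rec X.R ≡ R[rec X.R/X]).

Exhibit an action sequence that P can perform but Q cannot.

Reachable graph of P (3 states):
  u0 = rec X. c.c.(a.X + 0\{b}) → —c→ u1
  u1 = c.(a.(rec X. c.c.(a.X + 0\{b})) + 0\{b}) → —c→ u2
  u2 = a.(rec X. c.c.(a.X + 0\{b})) + 0\{b} → —a→ u0
Reachable graph of Q (3 states):
  v0 = rec X. c.a.(a.X + 0\{b}) → —c→ v1
  v1 = a.(a.(rec X. c.a.(a.X + 0\{b})) + 0\{b}) → —a→ v2
  v2 = a.(rec X. c.a.(a.X + 0\{b})) + 0\{b} → —a→ v0
Executing cc from P (initial set {u0}):
  step 1 (c): {u1}
  step 2 (c): {u2}
  ✓ P
Executing cc from Q (initial set {v0}):
  step 1 (c): {v1}
  step 2 (c): no successor for Q

cc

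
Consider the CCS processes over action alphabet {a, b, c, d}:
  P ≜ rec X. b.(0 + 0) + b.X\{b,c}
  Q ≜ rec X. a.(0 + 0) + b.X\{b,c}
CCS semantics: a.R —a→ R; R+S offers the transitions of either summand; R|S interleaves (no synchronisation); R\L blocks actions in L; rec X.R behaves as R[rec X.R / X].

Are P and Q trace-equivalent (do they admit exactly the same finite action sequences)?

NO — witness ⟨a⟩

P's transition system — 3 states:
  s0 = rec X. b.(0 + 0) + b.X\{b,c} → --b--▸ s1, --b--▸ s2
  s1 = (rec X. b.(0 + 0) + b.X\{b,c})\{b,c} → (no moves)
  s2 = 0 + 0 → (no moves)
Q's transition system — 4 states:
  t0 = rec X. a.(0 + 0) + b.X\{b,c} → --a--▸ t1, --b--▸ t2
  t1 = 0 + 0 → (no moves)
  t2 = (rec X. a.(0 + 0) + b.X\{b,c})\{b,c} → --a--▸ t3
  t3 = (0 + 0)\{b,c} → (no moves)
Executing a from Q (initial set {t0}):
  [1] a ⇒ {t1}
  — Q admits the full trace.
Executing a from P (initial set {s0}):
  [1] a ⇒ ∅  — P cannot continue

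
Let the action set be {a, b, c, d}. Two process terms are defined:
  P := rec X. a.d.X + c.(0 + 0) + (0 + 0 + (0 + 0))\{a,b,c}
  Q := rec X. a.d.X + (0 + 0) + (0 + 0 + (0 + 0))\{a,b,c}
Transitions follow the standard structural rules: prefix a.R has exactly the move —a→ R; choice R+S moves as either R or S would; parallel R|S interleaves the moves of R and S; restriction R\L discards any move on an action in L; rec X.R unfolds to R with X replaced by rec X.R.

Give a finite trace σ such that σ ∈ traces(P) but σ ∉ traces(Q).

c

P's transition system — 3 states:
  u0 = rec X. a.d.X + c.(0 + 0) + (0 + 0 + (0 + 0))\{a,b,c} ⊢ --a--▸ u1, --c--▸ u2
  u1 = d.(rec X. a.d.X + c.(0 + 0) + (0 + 0 + (0 + 0))\{a,b,c}) ⊢ --d--▸ u0
  u2 = 0 + 0 ⊢ ∅
Q's transition system — 2 states:
  v0 = rec X. a.d.X + (0 + 0) + (0 + 0 + (0 + 0))\{a,b,c} ⊢ --a--▸ v1
  v1 = d.(rec X. a.d.X + (0 + 0) + (0 + 0 + (0 + 0))\{a,b,c}) ⊢ --d--▸ v0
Run σ = ⟨c⟩ on P: start {u0}
  after c @ step 1: {u2}
  ✓ P
Run σ = ⟨c⟩ on Q: start {v0}
  after c @ step 1: ∅  — Q cannot continue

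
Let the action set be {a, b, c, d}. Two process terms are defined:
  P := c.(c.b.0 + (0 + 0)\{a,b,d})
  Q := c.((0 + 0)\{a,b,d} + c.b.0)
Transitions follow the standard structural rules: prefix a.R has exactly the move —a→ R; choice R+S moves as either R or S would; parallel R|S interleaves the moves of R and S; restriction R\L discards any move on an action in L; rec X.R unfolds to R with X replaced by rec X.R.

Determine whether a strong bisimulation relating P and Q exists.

bisimilar

Reachable graph of P (4 states):
  s0 = c.(c.b.0 + (0 + 0)\{a,b,d}) has moves --c--▸ s1
  s1 = c.b.0 + (0 + 0)\{a,b,d} has moves --c--▸ s2
  s2 = b.0 has moves --b--▸ s3
  s3 = 0 has moves ∅
Reachable graph of Q (4 states):
  t0 = c.((0 + 0)\{a,b,d} + c.b.0) has moves --c--▸ t1
  t1 = (0 + 0)\{a,b,d} + c.b.0 has moves --c--▸ t2
  t2 = b.0 has moves --b--▸ t3
  t3 = 0 has moves ∅
Coarsest stable partition (strong bisimilarity classes):
  B0 = {s0, t0}
  B1 = {s1, t1}
  B2 = {s2, t2}
  B3 = {s3, t3}
s0 ∈ B0, t0 ∈ B0 → same block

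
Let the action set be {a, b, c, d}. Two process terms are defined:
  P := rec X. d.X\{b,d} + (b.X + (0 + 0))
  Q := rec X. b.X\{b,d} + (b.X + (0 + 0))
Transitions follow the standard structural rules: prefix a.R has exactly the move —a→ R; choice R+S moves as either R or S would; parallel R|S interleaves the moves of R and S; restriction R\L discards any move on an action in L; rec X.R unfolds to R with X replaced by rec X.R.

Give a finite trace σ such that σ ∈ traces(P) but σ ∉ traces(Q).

P's transition system — 2 states:
  m0 = rec X. d.X\{b,d} + (b.X + (0 + 0)) → =b=> m0, =d=> m1
  m1 = (rec X. d.X\{b,d} + (b.X + (0 + 0)))\{b,d} → ∅
Q's transition system — 2 states:
  n0 = rec X. b.X\{b,d} + (b.X + (0 + 0)) → =b=> n0, =b=> n1
  n1 = (rec X. b.X\{b,d} + (b.X + (0 + 0)))\{b,d} → ∅
Trace ⟨d⟩ through P, begin at {m0}:
  [1] d ⇒ {m1}
  — P admits the full trace.
Trace ⟨d⟩ through Q, begin at {n0}:
  [1] d ⇒ no successor for Q

d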